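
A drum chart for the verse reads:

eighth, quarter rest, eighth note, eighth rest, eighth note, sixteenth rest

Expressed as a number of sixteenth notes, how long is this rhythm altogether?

In sixteenth notes: eighth = 2; quarter rest = 4; eighth note = 2; eighth rest = 2; eighth note = 2; sixteenth rest = 1.
Adding: 2 + 4 + 2 + 2 + 2 + 1 = 13 sixteenth notes.

13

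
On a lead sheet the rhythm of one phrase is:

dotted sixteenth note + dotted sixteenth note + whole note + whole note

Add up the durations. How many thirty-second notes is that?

70

Each duration in thirty-second notes: dotted sixteenth note = 3; dotted sixteenth note = 3; whole note = 32; whole note = 32.
Adding: 3 + 3 + 32 + 32 = 70 thirty-second notes.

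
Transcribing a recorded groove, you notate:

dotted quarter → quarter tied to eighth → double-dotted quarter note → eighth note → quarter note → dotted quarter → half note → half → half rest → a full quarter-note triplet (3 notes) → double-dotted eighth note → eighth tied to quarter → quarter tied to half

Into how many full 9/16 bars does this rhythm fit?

9

One bar of 9/16 = 18 thirty-second notes.
Express everything in thirty-second notes: dotted quarter = 12; quarter tied to eighth (quarter + eighth) = 12; double-dotted quarter note = 14; eighth note = 4; quarter note = 8; dotted quarter = 12; half note = 16; half = 16; half rest = 16; a full quarter-note triplet (3 notes) (three triplet quarters span one half) = 16; double-dotted eighth note = 7; eighth tied to quarter (eighth + quarter) = 12; quarter tied to half (quarter + half) = 24.
Adding: 12 + 12 + 14 + 4 + 8 + 12 + 16 + 16 + 16 + 16 + 7 + 12 + 24 = 169.
169 ÷ 18 = 9 complete bars with 7 left over.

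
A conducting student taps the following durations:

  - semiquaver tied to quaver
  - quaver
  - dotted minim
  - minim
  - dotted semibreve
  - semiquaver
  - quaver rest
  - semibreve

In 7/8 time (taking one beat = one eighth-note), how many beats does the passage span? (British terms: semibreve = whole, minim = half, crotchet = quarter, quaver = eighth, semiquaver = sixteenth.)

34

One eighth-note beat = 2 sixteenth notes.
Convert each value to sixteenth notes: semiquaver tied to quaver (semiquaver + quaver) = 3; quaver = 2; dotted minim = 12; minim = 8; dotted semibreve = 24; semiquaver = 1; quaver rest = 2; semibreve = 16.
Sum: 3 + 2 + 12 + 8 + 24 + 1 + 2 + 16 = 68.
68 ÷ 2 = 34 beats.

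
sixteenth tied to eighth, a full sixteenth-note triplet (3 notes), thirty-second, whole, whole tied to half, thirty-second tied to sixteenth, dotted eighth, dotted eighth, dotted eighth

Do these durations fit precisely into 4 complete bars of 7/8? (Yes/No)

Yes

One bar of 7/8 = 28 thirty-second notes, so 4 bars = 112.
In thirty-second notes: sixteenth tied to eighth (sixteenth + eighth) = 6; a full sixteenth-note triplet (3 notes) (three triplet sixteenths span one eighth) = 4; thirty-second = 1; whole = 32; whole tied to half (whole + half) = 48; thirty-second tied to sixteenth (thirty-second + sixteenth) = 3; dotted eighth = 6; dotted eighth = 6; dotted eighth = 6.
Altogether 6 + 4 + 1 + 32 + 48 + 3 + 6 + 6 + 6 = 112.
112 equals 112, so the answer is Yes.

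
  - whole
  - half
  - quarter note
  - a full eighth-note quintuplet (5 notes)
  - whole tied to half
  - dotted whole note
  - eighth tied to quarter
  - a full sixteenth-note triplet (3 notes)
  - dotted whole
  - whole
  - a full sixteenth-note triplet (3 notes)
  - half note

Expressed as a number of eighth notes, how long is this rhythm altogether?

71

Convert each value to eighth notes: whole = 8; half = 4; quarter note = 2; a full eighth-note quintuplet (5 notes) (five quintuplet eighths span one half) = 4; whole tied to half (whole + half) = 12; dotted whole note = 12; eighth tied to quarter (eighth + quarter) = 3; a full sixteenth-note triplet (3 notes) (three triplet sixteenths span one eighth) = 1; dotted whole = 12; whole = 8; a full sixteenth-note triplet (3 notes) (three triplet sixteenths span one eighth) = 1; half note = 4.
Adding: 8 + 4 + 2 + 4 + 12 + 12 + 3 + 1 + 12 + 8 + 1 + 4 = 71 eighth notes.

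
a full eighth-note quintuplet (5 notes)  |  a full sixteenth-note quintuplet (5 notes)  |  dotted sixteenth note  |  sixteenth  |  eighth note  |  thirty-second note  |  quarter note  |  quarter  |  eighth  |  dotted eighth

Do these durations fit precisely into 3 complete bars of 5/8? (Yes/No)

Yes

One bar of 5/8 = 20 thirty-second notes, so 3 bars = 60.
Express everything in thirty-second notes: a full eighth-note quintuplet (5 notes) (five quintuplet eighths span one half) = 16; a full sixteenth-note quintuplet (5 notes) (five quintuplet sixteenths span one quarter) = 8; dotted sixteenth note = 3; sixteenth = 2; eighth note = 4; thirty-second note = 1; quarter note = 8; quarter = 8; eighth = 4; dotted eighth = 6.
Sum: 16 + 8 + 3 + 2 + 4 + 1 + 8 + 8 + 4 + 6 = 60.
60 equals 60, so the answer is Yes.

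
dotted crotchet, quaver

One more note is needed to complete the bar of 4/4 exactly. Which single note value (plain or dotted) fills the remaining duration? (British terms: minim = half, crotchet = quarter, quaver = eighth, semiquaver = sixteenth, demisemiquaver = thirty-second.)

half note

The bar of 4/4 = 8 eighth notes.
Each duration in eighth notes: dotted crotchet = 3; quaver = 1.
Altogether 3 + 1 = 4.
Remaining: 8 − 4 = 4 eighth notes, which is a half note.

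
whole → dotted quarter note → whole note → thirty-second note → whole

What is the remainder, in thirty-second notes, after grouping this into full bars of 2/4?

13

One bar of 2/4 = 16 thirty-second notes.
Convert each value to thirty-second notes: whole = 32; dotted quarter note = 12; whole note = 32; thirty-second note = 1; whole = 32.
Total: 32 + 12 + 32 + 1 + 32 = 109.
109 ÷ 16 = 6 complete bars with 13 thirty-second notes remaining.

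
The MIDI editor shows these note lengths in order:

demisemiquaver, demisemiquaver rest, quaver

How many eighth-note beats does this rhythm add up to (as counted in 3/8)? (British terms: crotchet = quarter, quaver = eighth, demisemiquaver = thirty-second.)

One eighth-note beat = 4 thirty-second notes.
Each duration in thirty-second notes: demisemiquaver = 1; demisemiquaver rest = 1; quaver = 4.
Total: 1 + 1 + 4 = 6.
6 ÷ 4 = 1.5 beats.

1.5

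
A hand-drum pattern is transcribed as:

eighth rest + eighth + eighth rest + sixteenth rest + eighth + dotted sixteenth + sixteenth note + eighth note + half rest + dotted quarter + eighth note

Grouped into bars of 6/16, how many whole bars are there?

4

One bar of 6/16 = 12 thirty-second notes.
Convert each value to thirty-second notes: eighth rest = 4; eighth = 4; eighth rest = 4; sixteenth rest = 2; eighth = 4; dotted sixteenth = 3; sixteenth note = 2; eighth note = 4; half rest = 16; dotted quarter = 12; eighth note = 4.
Total: 4 + 4 + 4 + 2 + 4 + 3 + 2 + 4 + 16 + 12 + 4 = 59.
59 ÷ 12 = 4 complete bars with 11 left over.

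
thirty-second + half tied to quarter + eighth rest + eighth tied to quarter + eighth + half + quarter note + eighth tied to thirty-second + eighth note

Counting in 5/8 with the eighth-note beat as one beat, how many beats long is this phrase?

One eighth-note beat = 4 thirty-second notes.
In thirty-second notes: thirty-second = 1; half tied to quarter (half + quarter) = 24; eighth rest = 4; eighth tied to quarter (eighth + quarter) = 12; eighth = 4; half = 16; quarter note = 8; eighth tied to thirty-second (eighth + thirty-second) = 5; eighth note = 4.
Altogether 1 + 24 + 4 + 12 + 4 + 16 + 8 + 5 + 4 = 78.
78 ÷ 4 = 19.5 beats.

19.5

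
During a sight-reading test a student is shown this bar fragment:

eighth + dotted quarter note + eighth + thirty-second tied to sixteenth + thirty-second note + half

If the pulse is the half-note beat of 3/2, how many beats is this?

One half-note beat = 16 thirty-second notes.
Convert each value to thirty-second notes: eighth = 4; dotted quarter note = 12; eighth = 4; thirty-second tied to sixteenth (thirty-second + sixteenth) = 3; thirty-second note = 1; half = 16.
Total: 4 + 12 + 4 + 3 + 1 + 16 = 40.
40 ÷ 16 = 2.5 beats.

2.5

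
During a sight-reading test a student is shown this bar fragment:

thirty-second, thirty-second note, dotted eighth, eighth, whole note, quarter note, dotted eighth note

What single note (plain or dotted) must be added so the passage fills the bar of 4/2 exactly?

The bar of 4/2 = 64 thirty-second notes.
Express everything in thirty-second notes: thirty-second = 1; thirty-second note = 1; dotted eighth = 6; eighth = 4; whole note = 32; quarter note = 8; dotted eighth note = 6.
Adding: 1 + 1 + 6 + 4 + 32 + 8 + 6 = 58.
Remaining: 64 − 58 = 6 thirty-second notes, which is a dotted eighth note.

dotted eighth note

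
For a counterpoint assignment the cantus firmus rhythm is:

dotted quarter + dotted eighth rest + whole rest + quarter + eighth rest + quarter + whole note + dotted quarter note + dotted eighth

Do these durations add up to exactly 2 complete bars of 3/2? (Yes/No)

One bar of 3/2 = 24 sixteenth notes, so 2 bars = 48.
Express everything in sixteenth notes: dotted quarter = 6; dotted eighth rest = 3; whole rest = 16; quarter = 4; eighth rest = 2; quarter = 4; whole note = 16; dotted quarter note = 6; dotted eighth = 3.
Sum: 6 + 3 + 16 + 4 + 2 + 4 + 16 + 6 + 3 = 60.
60 exceeds 48, so the answer is No.

No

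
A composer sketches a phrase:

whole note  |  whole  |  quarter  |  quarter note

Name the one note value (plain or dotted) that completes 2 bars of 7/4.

2 bars of 7/4 = 14 quarter notes.
Working in quarter notes: whole note = 4; whole = 4; quarter = 1; quarter note = 1.
Sum: 4 + 4 + 1 + 1 = 10.
Remaining: 14 − 10 = 4 quarter notes, which is a whole note.

whole note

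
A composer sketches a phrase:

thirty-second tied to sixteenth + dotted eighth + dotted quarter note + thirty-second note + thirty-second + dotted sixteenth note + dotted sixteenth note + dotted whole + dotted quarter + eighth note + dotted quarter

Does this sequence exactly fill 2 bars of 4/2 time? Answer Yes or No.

One bar of 4/2 = 64 thirty-second notes, so 2 bars = 128.
Each duration in thirty-second notes: thirty-second tied to sixteenth (thirty-second + sixteenth) = 3; dotted eighth = 6; dotted quarter note = 12; thirty-second note = 1; thirty-second = 1; dotted sixteenth note = 3; dotted sixteenth note = 3; dotted whole = 48; dotted quarter = 12; eighth note = 4; dotted quarter = 12.
Adding: 3 + 6 + 12 + 1 + 1 + 3 + 3 + 48 + 12 + 4 + 12 = 105.
105 falls short of 128, so the answer is No.

No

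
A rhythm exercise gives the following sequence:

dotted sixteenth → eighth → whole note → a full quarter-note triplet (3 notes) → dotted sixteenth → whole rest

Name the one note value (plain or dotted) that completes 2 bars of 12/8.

dotted eighth note

2 bars of 12/8 = 96 thirty-second notes.
Working in thirty-second notes: dotted sixteenth = 3; eighth = 4; whole note = 32; a full quarter-note triplet (3 notes) (three triplet quarters span one half) = 16; dotted sixteenth = 3; whole rest = 32.
Sum: 3 + 4 + 32 + 16 + 3 + 32 = 90.
Remaining: 96 − 90 = 6 thirty-second notes, which is a dotted eighth note.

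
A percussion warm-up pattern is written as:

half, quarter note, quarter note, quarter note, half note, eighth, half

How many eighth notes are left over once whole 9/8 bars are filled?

One bar of 9/8 = 9 eighth notes.
Convert each value to eighth notes: half = 4; quarter note = 2; quarter note = 2; quarter note = 2; half note = 4; eighth = 1; half = 4.
Altogether 4 + 2 + 2 + 2 + 4 + 1 + 4 = 19.
19 ÷ 9 = 2 complete bars with 1 eighth note remaining.

1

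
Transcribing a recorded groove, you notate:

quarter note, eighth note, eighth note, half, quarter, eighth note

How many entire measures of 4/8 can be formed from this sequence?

One bar of 4/8 = 4 eighth notes.
Working in eighth notes: quarter note = 2; eighth note = 1; eighth note = 1; half = 4; quarter = 2; eighth note = 1.
Adding: 2 + 1 + 1 + 4 + 2 + 1 = 11.
11 ÷ 4 = 2 complete bars with 3 left over.

2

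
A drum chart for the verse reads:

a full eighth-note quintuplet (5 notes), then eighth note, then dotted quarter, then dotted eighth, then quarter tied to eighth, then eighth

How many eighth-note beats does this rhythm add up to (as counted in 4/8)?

13.5

One eighth-note beat = 2 sixteenth notes.
In sixteenth notes: a full eighth-note quintuplet (5 notes) (five quintuplet eighths span one half) = 8; eighth note = 2; dotted quarter = 6; dotted eighth = 3; quarter tied to eighth (quarter + eighth) = 6; eighth = 2.
Total: 8 + 2 + 6 + 3 + 6 + 2 = 27.
27 ÷ 2 = 13.5 beats.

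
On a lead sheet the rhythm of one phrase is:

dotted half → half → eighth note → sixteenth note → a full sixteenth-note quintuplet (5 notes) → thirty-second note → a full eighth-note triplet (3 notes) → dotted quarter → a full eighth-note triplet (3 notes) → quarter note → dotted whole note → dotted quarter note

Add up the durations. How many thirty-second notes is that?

In thirty-second notes: dotted half = 24; half = 16; eighth note = 4; sixteenth note = 2; a full sixteenth-note quintuplet (5 notes) (five quintuplet sixteenths span one quarter) = 8; thirty-second note = 1; a full eighth-note triplet (3 notes) (three triplet eighths span one quarter) = 8; dotted quarter = 12; a full eighth-note triplet (3 notes) (three triplet eighths span one quarter) = 8; quarter note = 8; dotted whole note = 48; dotted quarter note = 12.
Total: 24 + 16 + 4 + 2 + 8 + 1 + 8 + 12 + 8 + 8 + 48 + 12 = 151 thirty-second notes.

151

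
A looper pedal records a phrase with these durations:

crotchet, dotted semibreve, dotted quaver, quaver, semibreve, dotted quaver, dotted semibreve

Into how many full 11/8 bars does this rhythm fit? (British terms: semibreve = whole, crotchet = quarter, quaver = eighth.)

One bar of 11/8 = 22 sixteenth notes.
Express everything in sixteenth notes: crotchet = 4; dotted semibreve = 24; dotted quaver = 3; quaver = 2; semibreve = 16; dotted quaver = 3; dotted semibreve = 24.
Sum: 4 + 24 + 3 + 2 + 16 + 3 + 24 = 76.
76 ÷ 22 = 3 complete bars with 10 left over.

3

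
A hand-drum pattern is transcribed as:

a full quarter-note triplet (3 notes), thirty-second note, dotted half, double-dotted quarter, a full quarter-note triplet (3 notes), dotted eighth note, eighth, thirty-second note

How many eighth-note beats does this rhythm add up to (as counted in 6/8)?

One eighth-note beat = 4 thirty-second notes.
Express everything in thirty-second notes: a full quarter-note triplet (3 notes) (three triplet quarters span one half) = 16; thirty-second note = 1; dotted half = 24; double-dotted quarter = 14; a full quarter-note triplet (3 notes) (three triplet quarters span one half) = 16; dotted eighth note = 6; eighth = 4; thirty-second note = 1.
Total: 16 + 1 + 24 + 14 + 16 + 6 + 4 + 1 = 82.
82 ÷ 4 = 20.5 beats.

20.5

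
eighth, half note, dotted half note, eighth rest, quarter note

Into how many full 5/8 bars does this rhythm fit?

One bar of 5/8 = 5 eighth notes.
Each duration in eighth notes: eighth = 1; half note = 4; dotted half note = 6; eighth rest = 1; quarter note = 2.
Total: 1 + 4 + 6 + 1 + 2 = 14.
14 ÷ 5 = 2 complete bars with 4 left over.

2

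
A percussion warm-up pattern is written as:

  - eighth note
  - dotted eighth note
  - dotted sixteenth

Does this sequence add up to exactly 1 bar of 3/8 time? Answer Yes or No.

One bar of 3/8 = 12 thirty-second notes.
Convert each value to thirty-second notes: eighth note = 4; dotted eighth note = 6; dotted sixteenth = 3.
Adding: 4 + 6 + 3 = 13.
13 exceeds 12, so the answer is No.

No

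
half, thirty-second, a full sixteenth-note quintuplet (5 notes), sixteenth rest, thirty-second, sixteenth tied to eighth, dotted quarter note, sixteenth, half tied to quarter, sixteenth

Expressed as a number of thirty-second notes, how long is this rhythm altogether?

Express everything in thirty-second notes: half = 16; thirty-second = 1; a full sixteenth-note quintuplet (5 notes) (five quintuplet sixteenths span one quarter) = 8; sixteenth rest = 2; thirty-second = 1; sixteenth tied to eighth (sixteenth + eighth) = 6; dotted quarter note = 12; sixteenth = 2; half tied to quarter (half + quarter) = 24; sixteenth = 2.
Sum: 16 + 1 + 8 + 2 + 1 + 6 + 12 + 2 + 24 + 2 = 74 thirty-second notes.

74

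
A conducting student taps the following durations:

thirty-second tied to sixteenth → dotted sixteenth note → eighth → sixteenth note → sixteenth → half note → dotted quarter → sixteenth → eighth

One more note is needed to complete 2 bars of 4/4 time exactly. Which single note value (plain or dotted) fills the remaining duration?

half note

2 bars of 4/4 = 64 thirty-second notes.
Express everything in thirty-second notes: thirty-second tied to sixteenth (thirty-second + sixteenth) = 3; dotted sixteenth note = 3; eighth = 4; sixteenth note = 2; sixteenth = 2; half note = 16; dotted quarter = 12; sixteenth = 2; eighth = 4.
Total: 3 + 3 + 4 + 2 + 2 + 16 + 12 + 2 + 4 = 48.
Remaining: 64 − 48 = 16 thirty-second notes, which is a half note.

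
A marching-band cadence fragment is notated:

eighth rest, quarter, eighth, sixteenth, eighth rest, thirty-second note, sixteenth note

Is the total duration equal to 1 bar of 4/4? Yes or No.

No

One bar of 4/4 = 32 thirty-second notes.
Working in thirty-second notes: eighth rest = 4; quarter = 8; eighth = 4; sixteenth = 2; eighth rest = 4; thirty-second note = 1; sixteenth note = 2.
Adding: 4 + 8 + 4 + 2 + 4 + 1 + 2 = 25.
25 falls short of 32, so the answer is No.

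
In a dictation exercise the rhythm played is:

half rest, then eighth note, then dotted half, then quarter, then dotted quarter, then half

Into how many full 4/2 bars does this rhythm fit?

One bar of 4/2 = 16 eighth notes.
Express everything in eighth notes: half rest = 4; eighth note = 1; dotted half = 6; quarter = 2; dotted quarter = 3; half = 4.
Total: 4 + 1 + 6 + 2 + 3 + 4 = 20.
20 ÷ 16 = 1 complete bar with 4 left over.

1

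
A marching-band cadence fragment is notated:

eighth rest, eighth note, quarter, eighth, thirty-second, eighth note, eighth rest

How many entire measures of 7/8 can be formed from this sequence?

1

One bar of 7/8 = 28 thirty-second notes.
Each duration in thirty-second notes: eighth rest = 4; eighth note = 4; quarter = 8; eighth = 4; thirty-second = 1; eighth note = 4; eighth rest = 4.
Adding: 4 + 4 + 8 + 4 + 1 + 4 + 4 = 29.
29 ÷ 28 = 1 complete bar with 1 left over.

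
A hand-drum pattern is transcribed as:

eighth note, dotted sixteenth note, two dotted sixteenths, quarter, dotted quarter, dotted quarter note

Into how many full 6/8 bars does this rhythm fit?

1

One bar of 6/8 = 24 thirty-second notes.
Convert each value to thirty-second notes: eighth note = 4; dotted sixteenth note = 3; dotted sixteenth = 3; dotted sixteenth = 3; quarter = 8; dotted quarter = 12; dotted quarter note = 12.
Total: 4 + 3 + 3 + 3 + 8 + 12 + 12 = 45.
45 ÷ 24 = 1 complete bar with 21 left over.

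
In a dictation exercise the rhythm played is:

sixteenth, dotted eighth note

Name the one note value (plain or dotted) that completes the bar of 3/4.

half note

The bar of 3/4 = 12 sixteenth notes.
In sixteenth notes: sixteenth = 1; dotted eighth note = 3.
Sum: 1 + 3 = 4.
Remaining: 12 − 4 = 8 sixteenth notes, which is a half note.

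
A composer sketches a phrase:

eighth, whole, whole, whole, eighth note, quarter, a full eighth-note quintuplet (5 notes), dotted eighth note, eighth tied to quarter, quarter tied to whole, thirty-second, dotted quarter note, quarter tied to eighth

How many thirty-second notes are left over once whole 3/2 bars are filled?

One bar of 3/2 = 48 thirty-second notes.
Express everything in thirty-second notes: eighth = 4; whole = 32; whole = 32; whole = 32; eighth note = 4; quarter = 8; a full eighth-note quintuplet (5 notes) (five quintuplet eighths span one half) = 16; dotted eighth note = 6; eighth tied to quarter (eighth + quarter) = 12; quarter tied to whole (quarter + whole) = 40; thirty-second = 1; dotted quarter note = 12; quarter tied to eighth (quarter + eighth) = 12.
Total: 4 + 32 + 32 + 32 + 4 + 8 + 16 + 6 + 12 + 40 + 1 + 12 + 12 = 211.
211 ÷ 48 = 4 complete bars with 19 thirty-second notes remaining.

19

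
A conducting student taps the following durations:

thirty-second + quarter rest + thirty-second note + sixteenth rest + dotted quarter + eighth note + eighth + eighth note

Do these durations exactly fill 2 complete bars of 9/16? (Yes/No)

Yes

One bar of 9/16 = 18 thirty-second notes, so 2 bars = 36.
In thirty-second notes: thirty-second = 1; quarter rest = 8; thirty-second note = 1; sixteenth rest = 2; dotted quarter = 12; eighth note = 4; eighth = 4; eighth note = 4.
Altogether 1 + 8 + 1 + 2 + 12 + 4 + 4 + 4 = 36.
36 equals 36, so the answer is Yes.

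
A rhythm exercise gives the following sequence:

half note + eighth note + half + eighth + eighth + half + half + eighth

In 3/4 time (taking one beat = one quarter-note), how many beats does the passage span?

One quarter-note beat = 2 eighth notes.
Working in eighth notes: half note = 4; eighth note = 1; half = 4; eighth = 1; eighth = 1; half = 4; half = 4; eighth = 1.
Total: 4 + 1 + 4 + 1 + 1 + 4 + 4 + 1 = 20.
20 ÷ 2 = 10 beats.

10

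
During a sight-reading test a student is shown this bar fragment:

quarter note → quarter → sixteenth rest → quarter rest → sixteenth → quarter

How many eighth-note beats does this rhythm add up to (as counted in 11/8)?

One eighth-note beat = 2 sixteenth notes.
Convert each value to sixteenth notes: quarter note = 4; quarter = 4; sixteenth rest = 1; quarter rest = 4; sixteenth = 1; quarter = 4.
Sum: 4 + 4 + 1 + 4 + 1 + 4 = 18.
18 ÷ 2 = 9 beats.

9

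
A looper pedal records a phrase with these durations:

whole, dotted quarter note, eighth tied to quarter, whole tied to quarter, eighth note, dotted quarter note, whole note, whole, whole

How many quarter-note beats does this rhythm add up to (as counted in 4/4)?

26

One quarter-note beat = 2 eighth notes.
Working in eighth notes: whole = 8; dotted quarter note = 3; eighth tied to quarter (eighth + quarter) = 3; whole tied to quarter (whole + quarter) = 10; eighth note = 1; dotted quarter note = 3; whole note = 8; whole = 8; whole = 8.
Total: 8 + 3 + 3 + 10 + 1 + 3 + 8 + 8 + 8 = 52.
52 ÷ 2 = 26 beats.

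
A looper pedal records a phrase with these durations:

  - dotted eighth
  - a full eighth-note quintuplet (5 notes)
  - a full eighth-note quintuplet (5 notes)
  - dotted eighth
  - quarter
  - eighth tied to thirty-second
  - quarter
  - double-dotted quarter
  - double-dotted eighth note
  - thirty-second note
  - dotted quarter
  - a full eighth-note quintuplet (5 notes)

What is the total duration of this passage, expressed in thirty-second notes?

115

Working in thirty-second notes: dotted eighth = 6; a full eighth-note quintuplet (5 notes) (five quintuplet eighths span one half) = 16; a full eighth-note quintuplet (5 notes) (five quintuplet eighths span one half) = 16; dotted eighth = 6; quarter = 8; eighth tied to thirty-second (eighth + thirty-second) = 5; quarter = 8; double-dotted quarter = 14; double-dotted eighth note = 7; thirty-second note = 1; dotted quarter = 12; a full eighth-note quintuplet (5 notes) (five quintuplet eighths span one half) = 16.
Altogether 6 + 16 + 16 + 6 + 8 + 5 + 8 + 14 + 7 + 1 + 12 + 16 = 115 thirty-second notes.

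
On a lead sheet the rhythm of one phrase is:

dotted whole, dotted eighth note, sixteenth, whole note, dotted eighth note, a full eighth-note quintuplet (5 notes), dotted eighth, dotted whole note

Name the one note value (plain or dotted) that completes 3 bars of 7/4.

eighth note

3 bars of 7/4 = 84 sixteenth notes.
Each duration in sixteenth notes: dotted whole = 24; dotted eighth note = 3; sixteenth = 1; whole note = 16; dotted eighth note = 3; a full eighth-note quintuplet (5 notes) (five quintuplet eighths span one half) = 8; dotted eighth = 3; dotted whole note = 24.
Adding: 24 + 3 + 1 + 16 + 3 + 8 + 3 + 24 = 82.
Remaining: 84 − 82 = 2 sixteenth notes, which is a eighth note.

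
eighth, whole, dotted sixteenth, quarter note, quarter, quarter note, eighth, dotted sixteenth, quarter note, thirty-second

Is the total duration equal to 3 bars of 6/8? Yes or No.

No

One bar of 6/8 = 24 thirty-second notes, so 3 bars = 72.
Convert each value to thirty-second notes: eighth = 4; whole = 32; dotted sixteenth = 3; quarter note = 8; quarter = 8; quarter note = 8; eighth = 4; dotted sixteenth = 3; quarter note = 8; thirty-second = 1.
Total: 4 + 32 + 3 + 8 + 8 + 8 + 4 + 3 + 8 + 1 = 79.
79 exceeds 72, so the answer is No.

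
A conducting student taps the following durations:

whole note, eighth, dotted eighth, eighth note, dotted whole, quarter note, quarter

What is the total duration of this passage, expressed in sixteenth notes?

Each duration in sixteenth notes: whole note = 16; eighth = 2; dotted eighth = 3; eighth note = 2; dotted whole = 24; quarter note = 4; quarter = 4.
Sum: 16 + 2 + 3 + 2 + 24 + 4 + 4 = 55 sixteenth notes.

55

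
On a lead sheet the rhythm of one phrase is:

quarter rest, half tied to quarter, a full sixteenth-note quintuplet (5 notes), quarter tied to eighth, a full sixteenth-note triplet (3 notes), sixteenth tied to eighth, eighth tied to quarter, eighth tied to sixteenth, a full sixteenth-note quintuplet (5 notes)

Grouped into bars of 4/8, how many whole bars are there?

5

One bar of 4/8 = 8 sixteenth notes.
Express everything in sixteenth notes: quarter rest = 4; half tied to quarter (half + quarter) = 12; a full sixteenth-note quintuplet (5 notes) (five quintuplet sixteenths span one quarter) = 4; quarter tied to eighth (quarter + eighth) = 6; a full sixteenth-note triplet (3 notes) (three triplet sixteenths span one eighth) = 2; sixteenth tied to eighth (sixteenth + eighth) = 3; eighth tied to quarter (eighth + quarter) = 6; eighth tied to sixteenth (eighth + sixteenth) = 3; a full sixteenth-note quintuplet (5 notes) (five quintuplet sixteenths span one quarter) = 4.
Altogether 4 + 12 + 4 + 6 + 2 + 3 + 6 + 3 + 4 = 44.
44 ÷ 8 = 5 complete bars with 4 left over.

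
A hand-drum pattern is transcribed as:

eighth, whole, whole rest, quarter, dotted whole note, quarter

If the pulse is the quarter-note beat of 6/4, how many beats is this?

One quarter-note beat = 2 eighth notes.
Express everything in eighth notes: eighth = 1; whole = 8; whole rest = 8; quarter = 2; dotted whole note = 12; quarter = 2.
Total: 1 + 8 + 8 + 2 + 12 + 2 = 33.
33 ÷ 2 = 16.5 beats.

16.5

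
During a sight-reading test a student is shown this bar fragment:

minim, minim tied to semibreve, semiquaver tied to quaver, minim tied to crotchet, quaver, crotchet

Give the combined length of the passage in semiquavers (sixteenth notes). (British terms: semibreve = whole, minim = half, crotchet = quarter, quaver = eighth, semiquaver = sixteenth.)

53

Convert each value to sixteenth notes: minim = 8; minim tied to semibreve (minim + semibreve) = 24; semiquaver tied to quaver (semiquaver + quaver) = 3; minim tied to crotchet (minim + crotchet) = 12; quaver = 2; crotchet = 4.
Total: 8 + 24 + 3 + 12 + 2 + 4 = 53 sixteenth notes.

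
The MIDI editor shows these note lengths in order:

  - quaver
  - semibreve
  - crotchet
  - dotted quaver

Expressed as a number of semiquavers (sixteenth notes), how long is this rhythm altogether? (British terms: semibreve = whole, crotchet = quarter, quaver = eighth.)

25

Express everything in sixteenth notes: quaver = 2; semibreve = 16; crotchet = 4; dotted quaver = 3.
Adding: 2 + 16 + 4 + 3 = 25 sixteenth notes.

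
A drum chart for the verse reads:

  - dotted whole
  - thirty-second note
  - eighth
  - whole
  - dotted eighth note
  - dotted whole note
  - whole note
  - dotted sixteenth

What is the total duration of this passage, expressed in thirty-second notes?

174

Express everything in thirty-second notes: dotted whole = 48; thirty-second note = 1; eighth = 4; whole = 32; dotted eighth note = 6; dotted whole note = 48; whole note = 32; dotted sixteenth = 3.
Adding: 48 + 1 + 4 + 32 + 6 + 48 + 32 + 3 = 174 thirty-second notes.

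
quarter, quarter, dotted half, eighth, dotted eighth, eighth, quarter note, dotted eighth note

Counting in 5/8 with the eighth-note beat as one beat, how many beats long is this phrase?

17

One eighth-note beat = 2 sixteenth notes.
Express everything in sixteenth notes: quarter = 4; quarter = 4; dotted half = 12; eighth = 2; dotted eighth = 3; eighth = 2; quarter note = 4; dotted eighth note = 3.
Total: 4 + 4 + 12 + 2 + 3 + 2 + 4 + 3 = 34.
34 ÷ 2 = 17 beats.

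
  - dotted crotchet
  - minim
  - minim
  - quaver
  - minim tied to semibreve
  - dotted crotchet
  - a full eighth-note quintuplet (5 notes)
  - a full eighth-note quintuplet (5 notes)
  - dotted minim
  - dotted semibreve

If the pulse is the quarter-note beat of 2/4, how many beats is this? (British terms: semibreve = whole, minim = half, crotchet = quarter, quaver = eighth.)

One quarter-note beat = 2 eighth notes.
Each duration in eighth notes: dotted crotchet = 3; minim = 4; minim = 4; quaver = 1; minim tied to semibreve (minim + semibreve) = 12; dotted crotchet = 3; a full eighth-note quintuplet (5 notes) (five quintuplet eighths span one half) = 4; a full eighth-note quintuplet (5 notes) (five quintuplet eighths span one half) = 4; dotted minim = 6; dotted semibreve = 12.
Total: 3 + 4 + 4 + 1 + 12 + 3 + 4 + 4 + 6 + 12 = 53.
53 ÷ 2 = 26.5 beats.

26.5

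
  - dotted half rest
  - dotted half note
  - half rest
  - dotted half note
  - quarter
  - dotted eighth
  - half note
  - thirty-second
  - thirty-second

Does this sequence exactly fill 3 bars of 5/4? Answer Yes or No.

One bar of 5/4 = 40 thirty-second notes, so 3 bars = 120.
Convert each value to thirty-second notes: dotted half rest = 24; dotted half note = 24; half rest = 16; dotted half note = 24; quarter = 8; dotted eighth = 6; half note = 16; thirty-second = 1; thirty-second = 1.
Adding: 24 + 24 + 16 + 24 + 8 + 6 + 16 + 1 + 1 = 120.
120 equals 120, so the answer is Yes.

Yes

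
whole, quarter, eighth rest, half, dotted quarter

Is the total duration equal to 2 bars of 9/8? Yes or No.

One bar of 9/8 = 9 eighth notes, so 2 bars = 18.
In eighth notes: whole = 8; quarter = 2; eighth rest = 1; half = 4; dotted quarter = 3.
Total: 8 + 2 + 1 + 4 + 3 = 18.
18 equals 18, so the answer is Yes.

Yes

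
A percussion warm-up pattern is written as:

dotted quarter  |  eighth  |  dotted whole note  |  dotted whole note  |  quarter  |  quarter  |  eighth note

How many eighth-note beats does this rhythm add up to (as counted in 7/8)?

33

One eighth-note beat = 2 sixteenth notes.
Each duration in sixteenth notes: dotted quarter = 6; eighth = 2; dotted whole note = 24; dotted whole note = 24; quarter = 4; quarter = 4; eighth note = 2.
Altogether 6 + 2 + 24 + 24 + 4 + 4 + 2 = 66.
66 ÷ 2 = 33 beats.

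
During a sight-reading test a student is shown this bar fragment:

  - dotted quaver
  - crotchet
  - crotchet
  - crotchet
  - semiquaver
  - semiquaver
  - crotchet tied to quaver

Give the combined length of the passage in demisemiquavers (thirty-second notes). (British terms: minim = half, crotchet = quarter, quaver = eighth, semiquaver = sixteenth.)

46

Express everything in thirty-second notes: dotted quaver = 6; crotchet = 8; crotchet = 8; crotchet = 8; semiquaver = 2; semiquaver = 2; crotchet tied to quaver (crotchet + quaver) = 12.
Total: 6 + 8 + 8 + 8 + 2 + 2 + 12 = 46 thirty-second notes.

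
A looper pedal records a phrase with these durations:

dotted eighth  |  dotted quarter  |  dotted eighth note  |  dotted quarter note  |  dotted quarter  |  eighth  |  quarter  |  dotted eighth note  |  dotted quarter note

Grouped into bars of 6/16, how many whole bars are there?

One bar of 6/16 = 6 sixteenth notes.
Express everything in sixteenth notes: dotted eighth = 3; dotted quarter = 6; dotted eighth note = 3; dotted quarter note = 6; dotted quarter = 6; eighth = 2; quarter = 4; dotted eighth note = 3; dotted quarter note = 6.
Altogether 3 + 6 + 3 + 6 + 6 + 2 + 4 + 3 + 6 = 39.
39 ÷ 6 = 6 complete bars with 3 left over.

6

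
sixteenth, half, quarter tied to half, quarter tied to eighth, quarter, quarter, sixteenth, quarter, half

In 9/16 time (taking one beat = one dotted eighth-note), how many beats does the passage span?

16

One dotted eighth-note beat = 3 sixteenth notes.
Working in sixteenth notes: sixteenth = 1; half = 8; quarter tied to half (quarter + half) = 12; quarter tied to eighth (quarter + eighth) = 6; quarter = 4; quarter = 4; sixteenth = 1; quarter = 4; half = 8.
Sum: 1 + 8 + 12 + 6 + 4 + 4 + 1 + 4 + 8 = 48.
48 ÷ 3 = 16 beats.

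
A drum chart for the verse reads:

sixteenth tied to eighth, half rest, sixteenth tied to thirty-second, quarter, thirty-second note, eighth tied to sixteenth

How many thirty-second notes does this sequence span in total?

40

Convert each value to thirty-second notes: sixteenth tied to eighth (sixteenth + eighth) = 6; half rest = 16; sixteenth tied to thirty-second (sixteenth + thirty-second) = 3; quarter = 8; thirty-second note = 1; eighth tied to sixteenth (eighth + sixteenth) = 6.
Sum: 6 + 16 + 3 + 8 + 1 + 6 = 40 thirty-second notes.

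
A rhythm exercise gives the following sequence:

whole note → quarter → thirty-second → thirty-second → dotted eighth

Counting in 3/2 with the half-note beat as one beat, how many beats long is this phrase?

3

One half-note beat = 16 thirty-second notes.
Each duration in thirty-second notes: whole note = 32; quarter = 8; thirty-second = 1; thirty-second = 1; dotted eighth = 6.
Sum: 32 + 8 + 1 + 1 + 6 = 48.
48 ÷ 16 = 3 beats.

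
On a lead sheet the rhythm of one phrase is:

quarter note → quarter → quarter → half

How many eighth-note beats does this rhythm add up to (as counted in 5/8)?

One eighth-note beat = 2 sixteenth notes.
In sixteenth notes: quarter note = 4; quarter = 4; quarter = 4; half = 8.
Sum: 4 + 4 + 4 + 8 = 20.
20 ÷ 2 = 10 beats.

10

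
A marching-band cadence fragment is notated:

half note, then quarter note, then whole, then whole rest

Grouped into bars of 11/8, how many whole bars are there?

2

One bar of 11/8 = 11 eighth notes.
Each duration in eighth notes: half note = 4; quarter note = 2; whole = 8; whole rest = 8.
Altogether 4 + 2 + 8 + 8 = 22.
22 ÷ 11 = 2 complete bars with 0 left over.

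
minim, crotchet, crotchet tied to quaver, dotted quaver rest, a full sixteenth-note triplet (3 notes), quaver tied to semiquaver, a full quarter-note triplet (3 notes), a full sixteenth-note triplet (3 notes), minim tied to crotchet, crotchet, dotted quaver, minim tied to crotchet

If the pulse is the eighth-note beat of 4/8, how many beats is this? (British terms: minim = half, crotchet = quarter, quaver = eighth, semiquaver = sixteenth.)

One eighth-note beat = 2 sixteenth notes.
Each duration in sixteenth notes: minim = 8; crotchet = 4; crotchet tied to quaver (crotchet + quaver) = 6; dotted quaver rest = 3; a full sixteenth-note triplet (3 notes) (three triplet sixteenths span one eighth) = 2; quaver tied to semiquaver (quaver + semiquaver) = 3; a full quarter-note triplet (3 notes) (three triplet quarters span one half) = 8; a full sixteenth-note triplet (3 notes) (three triplet sixteenths span one eighth) = 2; minim tied to crotchet (minim + crotchet) = 12; crotchet = 4; dotted quaver = 3; minim tied to crotchet (minim + crotchet) = 12.
Altogether 8 + 4 + 6 + 3 + 2 + 3 + 8 + 2 + 12 + 4 + 3 + 12 = 67.
67 ÷ 2 = 33.5 beats.

33.5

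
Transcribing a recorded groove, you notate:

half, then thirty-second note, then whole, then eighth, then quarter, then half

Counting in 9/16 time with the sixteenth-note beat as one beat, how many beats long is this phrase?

One sixteenth-note beat = 2 thirty-second notes.
Express everything in thirty-second notes: half = 16; thirty-second note = 1; whole = 32; eighth = 4; quarter = 8; half = 16.
Adding: 16 + 1 + 32 + 4 + 8 + 16 = 77.
77 ÷ 2 = 38.5 beats.

38.5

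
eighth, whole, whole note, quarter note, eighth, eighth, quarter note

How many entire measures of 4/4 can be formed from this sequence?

One bar of 4/4 = 8 eighth notes.
Working in eighth notes: eighth = 1; whole = 8; whole note = 8; quarter note = 2; eighth = 1; eighth = 1; quarter note = 2.
Total: 1 + 8 + 8 + 2 + 1 + 1 + 2 = 23.
23 ÷ 8 = 2 complete bars with 7 left over.

2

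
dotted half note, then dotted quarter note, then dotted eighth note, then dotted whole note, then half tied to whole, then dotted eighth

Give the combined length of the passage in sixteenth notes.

72

Each duration in sixteenth notes: dotted half note = 12; dotted quarter note = 6; dotted eighth note = 3; dotted whole note = 24; half tied to whole (half + whole) = 24; dotted eighth = 3.
Total: 12 + 6 + 3 + 24 + 24 + 3 = 72 sixteenth notes.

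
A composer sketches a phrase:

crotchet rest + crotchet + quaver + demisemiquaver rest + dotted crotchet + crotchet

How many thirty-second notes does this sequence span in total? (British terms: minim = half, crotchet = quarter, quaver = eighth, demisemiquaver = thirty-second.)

41

Express everything in thirty-second notes: crotchet rest = 8; crotchet = 8; quaver = 4; demisemiquaver rest = 1; dotted crotchet = 12; crotchet = 8.
Adding: 8 + 8 + 4 + 1 + 12 + 8 = 41 thirty-second notes.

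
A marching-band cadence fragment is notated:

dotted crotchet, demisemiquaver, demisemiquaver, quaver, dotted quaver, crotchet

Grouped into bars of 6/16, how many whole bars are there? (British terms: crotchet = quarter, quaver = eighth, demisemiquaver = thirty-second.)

One bar of 6/16 = 12 thirty-second notes.
Convert each value to thirty-second notes: dotted crotchet = 12; demisemiquaver = 1; demisemiquaver = 1; quaver = 4; dotted quaver = 6; crotchet = 8.
Total: 12 + 1 + 1 + 4 + 6 + 8 = 32.
32 ÷ 12 = 2 complete bars with 8 left over.

2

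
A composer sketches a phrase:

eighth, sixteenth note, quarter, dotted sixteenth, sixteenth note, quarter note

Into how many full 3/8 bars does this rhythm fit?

One bar of 3/8 = 12 thirty-second notes.
Each duration in thirty-second notes: eighth = 4; sixteenth note = 2; quarter = 8; dotted sixteenth = 3; sixteenth note = 2; quarter note = 8.
Adding: 4 + 2 + 8 + 3 + 2 + 8 = 27.
27 ÷ 12 = 2 complete bars with 3 left over.

2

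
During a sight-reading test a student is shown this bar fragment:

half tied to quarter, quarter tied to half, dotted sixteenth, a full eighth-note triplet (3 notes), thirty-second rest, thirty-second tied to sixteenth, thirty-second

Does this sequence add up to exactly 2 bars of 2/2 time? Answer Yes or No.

One bar of 2/2 = 32 thirty-second notes, so 2 bars = 64.
Express everything in thirty-second notes: half tied to quarter (half + quarter) = 24; quarter tied to half (quarter + half) = 24; dotted sixteenth = 3; a full eighth-note triplet (3 notes) (three triplet eighths span one quarter) = 8; thirty-second rest = 1; thirty-second tied to sixteenth (thirty-second + sixteenth) = 3; thirty-second = 1.
Total: 24 + 24 + 3 + 8 + 1 + 3 + 1 = 64.
64 equals 64, so the answer is Yes.

Yes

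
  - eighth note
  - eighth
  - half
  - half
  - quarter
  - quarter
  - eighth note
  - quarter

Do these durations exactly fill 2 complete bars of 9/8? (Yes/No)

No

One bar of 9/8 = 9 eighth notes, so 2 bars = 18.
In eighth notes: eighth note = 1; eighth = 1; half = 4; half = 4; quarter = 2; quarter = 2; eighth note = 1; quarter = 2.
Total: 1 + 1 + 4 + 4 + 2 + 2 + 1 + 2 = 17.
17 falls short of 18, so the answer is No.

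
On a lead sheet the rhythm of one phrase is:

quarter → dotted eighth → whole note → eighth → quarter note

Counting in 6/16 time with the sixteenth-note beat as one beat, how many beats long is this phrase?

29

One sixteenth-note beat = 2 thirty-second notes.
Each duration in thirty-second notes: quarter = 8; dotted eighth = 6; whole note = 32; eighth = 4; quarter note = 8.
Sum: 8 + 6 + 32 + 4 + 8 = 58.
58 ÷ 2 = 29 beats.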